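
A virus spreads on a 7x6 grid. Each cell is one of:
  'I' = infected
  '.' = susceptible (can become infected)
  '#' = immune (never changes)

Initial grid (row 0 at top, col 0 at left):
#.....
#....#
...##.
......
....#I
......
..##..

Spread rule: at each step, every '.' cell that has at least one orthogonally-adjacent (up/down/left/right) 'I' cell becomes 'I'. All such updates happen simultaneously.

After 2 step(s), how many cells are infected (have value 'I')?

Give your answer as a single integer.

Answer: 7

Derivation:
Step 0 (initial): 1 infected
Step 1: +2 new -> 3 infected
Step 2: +4 new -> 7 infected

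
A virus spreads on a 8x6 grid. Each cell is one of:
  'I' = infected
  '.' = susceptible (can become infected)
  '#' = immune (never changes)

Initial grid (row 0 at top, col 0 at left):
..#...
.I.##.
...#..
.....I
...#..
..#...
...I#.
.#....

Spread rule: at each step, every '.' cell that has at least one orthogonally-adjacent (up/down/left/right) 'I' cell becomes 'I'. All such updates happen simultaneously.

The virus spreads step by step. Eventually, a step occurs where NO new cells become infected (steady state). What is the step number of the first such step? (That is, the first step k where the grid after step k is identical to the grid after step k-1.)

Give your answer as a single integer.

Answer: 6

Derivation:
Step 0 (initial): 3 infected
Step 1: +10 new -> 13 infected
Step 2: +13 new -> 26 infected
Step 3: +8 new -> 34 infected
Step 4: +5 new -> 39 infected
Step 5: +1 new -> 40 infected
Step 6: +0 new -> 40 infected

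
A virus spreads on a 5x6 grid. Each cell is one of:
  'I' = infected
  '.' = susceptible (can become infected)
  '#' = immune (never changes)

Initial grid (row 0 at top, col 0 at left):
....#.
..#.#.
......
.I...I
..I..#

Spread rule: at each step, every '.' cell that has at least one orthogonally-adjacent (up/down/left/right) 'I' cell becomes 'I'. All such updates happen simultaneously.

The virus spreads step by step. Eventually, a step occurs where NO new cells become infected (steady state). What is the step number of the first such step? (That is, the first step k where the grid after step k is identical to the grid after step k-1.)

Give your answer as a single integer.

Step 0 (initial): 3 infected
Step 1: +7 new -> 10 infected
Step 2: +8 new -> 18 infected
Step 3: +4 new -> 22 infected
Step 4: +3 new -> 25 infected
Step 5: +1 new -> 26 infected
Step 6: +0 new -> 26 infected

Answer: 6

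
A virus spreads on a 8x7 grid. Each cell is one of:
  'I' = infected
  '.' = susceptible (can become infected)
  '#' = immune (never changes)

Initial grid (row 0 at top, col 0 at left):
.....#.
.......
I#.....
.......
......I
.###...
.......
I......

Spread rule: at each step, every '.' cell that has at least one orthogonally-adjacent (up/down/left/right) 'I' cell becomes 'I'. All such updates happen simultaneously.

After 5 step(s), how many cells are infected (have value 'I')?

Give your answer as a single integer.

Answer: 50

Derivation:
Step 0 (initial): 3 infected
Step 1: +7 new -> 10 infected
Step 2: +12 new -> 22 infected
Step 3: +13 new -> 35 infected
Step 4: +12 new -> 47 infected
Step 5: +3 new -> 50 infected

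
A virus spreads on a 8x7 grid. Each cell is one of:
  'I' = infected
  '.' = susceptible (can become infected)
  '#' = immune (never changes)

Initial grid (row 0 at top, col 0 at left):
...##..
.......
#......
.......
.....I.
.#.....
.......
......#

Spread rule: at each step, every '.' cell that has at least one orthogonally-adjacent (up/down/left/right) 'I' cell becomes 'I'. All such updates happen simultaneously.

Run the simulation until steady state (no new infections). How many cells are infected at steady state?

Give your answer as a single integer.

Answer: 51

Derivation:
Step 0 (initial): 1 infected
Step 1: +4 new -> 5 infected
Step 2: +7 new -> 12 infected
Step 3: +9 new -> 21 infected
Step 4: +9 new -> 30 infected
Step 5: +7 new -> 37 infected
Step 6: +6 new -> 43 infected
Step 7: +4 new -> 47 infected
Step 8: +3 new -> 50 infected
Step 9: +1 new -> 51 infected
Step 10: +0 new -> 51 infected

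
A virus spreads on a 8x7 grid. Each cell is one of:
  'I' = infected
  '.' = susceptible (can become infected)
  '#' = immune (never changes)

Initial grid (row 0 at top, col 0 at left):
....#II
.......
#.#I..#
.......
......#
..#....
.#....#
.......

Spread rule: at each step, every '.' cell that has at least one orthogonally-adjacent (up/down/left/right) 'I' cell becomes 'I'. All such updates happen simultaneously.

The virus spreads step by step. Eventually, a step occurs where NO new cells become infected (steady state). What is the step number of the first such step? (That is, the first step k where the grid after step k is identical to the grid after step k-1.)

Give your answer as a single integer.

Answer: 9

Derivation:
Step 0 (initial): 3 infected
Step 1: +5 new -> 8 infected
Step 2: +7 new -> 15 infected
Step 3: +7 new -> 22 infected
Step 4: +9 new -> 31 infected
Step 5: +7 new -> 38 infected
Step 6: +5 new -> 43 infected
Step 7: +3 new -> 46 infected
Step 8: +2 new -> 48 infected
Step 9: +0 new -> 48 infected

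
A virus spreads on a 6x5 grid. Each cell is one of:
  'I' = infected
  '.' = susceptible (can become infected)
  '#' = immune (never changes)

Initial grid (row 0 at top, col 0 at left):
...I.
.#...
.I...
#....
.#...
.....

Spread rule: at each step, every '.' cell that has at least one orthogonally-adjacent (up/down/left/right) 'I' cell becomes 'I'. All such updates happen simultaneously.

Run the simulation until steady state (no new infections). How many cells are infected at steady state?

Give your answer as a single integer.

Step 0 (initial): 2 infected
Step 1: +6 new -> 8 infected
Step 2: +6 new -> 14 infected
Step 3: +4 new -> 18 infected
Step 4: +3 new -> 21 infected
Step 5: +3 new -> 24 infected
Step 6: +2 new -> 26 infected
Step 7: +1 new -> 27 infected
Step 8: +0 new -> 27 infected

Answer: 27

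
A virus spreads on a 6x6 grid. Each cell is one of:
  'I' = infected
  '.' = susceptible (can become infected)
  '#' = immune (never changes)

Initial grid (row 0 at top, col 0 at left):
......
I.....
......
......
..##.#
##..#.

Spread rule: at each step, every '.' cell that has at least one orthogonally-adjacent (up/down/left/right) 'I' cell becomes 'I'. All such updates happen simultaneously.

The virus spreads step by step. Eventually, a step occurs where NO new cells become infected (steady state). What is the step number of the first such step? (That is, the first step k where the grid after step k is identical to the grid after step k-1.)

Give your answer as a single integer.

Step 0 (initial): 1 infected
Step 1: +3 new -> 4 infected
Step 2: +4 new -> 8 infected
Step 3: +5 new -> 13 infected
Step 4: +5 new -> 18 infected
Step 5: +4 new -> 22 infected
Step 6: +3 new -> 25 infected
Step 7: +2 new -> 27 infected
Step 8: +0 new -> 27 infected

Answer: 8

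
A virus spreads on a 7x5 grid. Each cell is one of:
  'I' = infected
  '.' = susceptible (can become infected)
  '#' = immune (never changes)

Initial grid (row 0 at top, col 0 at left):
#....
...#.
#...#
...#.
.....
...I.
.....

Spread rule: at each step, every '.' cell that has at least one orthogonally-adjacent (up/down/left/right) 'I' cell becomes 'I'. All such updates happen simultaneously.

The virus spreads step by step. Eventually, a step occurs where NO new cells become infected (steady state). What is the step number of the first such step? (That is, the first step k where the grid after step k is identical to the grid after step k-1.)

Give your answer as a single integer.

Step 0 (initial): 1 infected
Step 1: +4 new -> 5 infected
Step 2: +5 new -> 10 infected
Step 3: +5 new -> 15 infected
Step 4: +4 new -> 19 infected
Step 5: +4 new -> 23 infected
Step 6: +2 new -> 25 infected
Step 7: +3 new -> 28 infected
Step 8: +1 new -> 29 infected
Step 9: +1 new -> 30 infected
Step 10: +0 new -> 30 infected

Answer: 10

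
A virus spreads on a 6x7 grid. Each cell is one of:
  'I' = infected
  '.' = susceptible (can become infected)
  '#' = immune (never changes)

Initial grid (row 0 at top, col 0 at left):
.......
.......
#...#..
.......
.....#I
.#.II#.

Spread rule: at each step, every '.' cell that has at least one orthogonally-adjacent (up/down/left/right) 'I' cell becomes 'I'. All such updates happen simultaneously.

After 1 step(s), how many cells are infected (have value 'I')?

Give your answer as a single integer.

Answer: 8

Derivation:
Step 0 (initial): 3 infected
Step 1: +5 new -> 8 infected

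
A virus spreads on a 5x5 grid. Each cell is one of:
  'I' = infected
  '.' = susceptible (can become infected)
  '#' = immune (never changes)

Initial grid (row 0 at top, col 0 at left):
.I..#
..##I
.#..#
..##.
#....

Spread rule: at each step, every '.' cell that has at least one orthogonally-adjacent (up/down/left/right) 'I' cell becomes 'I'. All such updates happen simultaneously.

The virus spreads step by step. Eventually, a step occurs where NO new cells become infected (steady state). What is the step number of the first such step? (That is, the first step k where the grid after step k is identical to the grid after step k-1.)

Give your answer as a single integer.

Step 0 (initial): 2 infected
Step 1: +3 new -> 5 infected
Step 2: +2 new -> 7 infected
Step 3: +1 new -> 8 infected
Step 4: +1 new -> 9 infected
Step 5: +1 new -> 10 infected
Step 6: +1 new -> 11 infected
Step 7: +1 new -> 12 infected
Step 8: +1 new -> 13 infected
Step 9: +1 new -> 14 infected
Step 10: +1 new -> 15 infected
Step 11: +0 new -> 15 infected

Answer: 11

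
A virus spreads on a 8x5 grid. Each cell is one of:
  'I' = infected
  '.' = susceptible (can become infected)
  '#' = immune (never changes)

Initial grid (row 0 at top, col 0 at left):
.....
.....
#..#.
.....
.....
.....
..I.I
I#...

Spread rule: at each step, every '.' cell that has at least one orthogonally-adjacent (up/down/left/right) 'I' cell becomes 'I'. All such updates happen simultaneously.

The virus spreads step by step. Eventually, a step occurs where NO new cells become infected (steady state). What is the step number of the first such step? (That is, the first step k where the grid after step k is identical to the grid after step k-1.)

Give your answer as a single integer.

Step 0 (initial): 3 infected
Step 1: +7 new -> 10 infected
Step 2: +6 new -> 16 infected
Step 3: +5 new -> 21 infected
Step 4: +5 new -> 26 infected
Step 5: +3 new -> 29 infected
Step 6: +4 new -> 33 infected
Step 7: +3 new -> 36 infected
Step 8: +1 new -> 37 infected
Step 9: +0 new -> 37 infected

Answer: 9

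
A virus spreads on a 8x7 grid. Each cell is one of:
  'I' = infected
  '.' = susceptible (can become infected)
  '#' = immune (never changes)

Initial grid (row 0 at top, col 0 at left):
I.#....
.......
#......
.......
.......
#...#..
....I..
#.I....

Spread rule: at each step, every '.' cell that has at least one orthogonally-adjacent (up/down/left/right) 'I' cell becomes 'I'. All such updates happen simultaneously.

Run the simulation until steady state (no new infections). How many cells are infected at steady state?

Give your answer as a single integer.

Answer: 51

Derivation:
Step 0 (initial): 3 infected
Step 1: +8 new -> 11 infected
Step 2: +7 new -> 18 infected
Step 3: +9 new -> 27 infected
Step 4: +9 new -> 36 infected
Step 5: +8 new -> 44 infected
Step 6: +4 new -> 48 infected
Step 7: +2 new -> 50 infected
Step 8: +1 new -> 51 infected
Step 9: +0 new -> 51 infected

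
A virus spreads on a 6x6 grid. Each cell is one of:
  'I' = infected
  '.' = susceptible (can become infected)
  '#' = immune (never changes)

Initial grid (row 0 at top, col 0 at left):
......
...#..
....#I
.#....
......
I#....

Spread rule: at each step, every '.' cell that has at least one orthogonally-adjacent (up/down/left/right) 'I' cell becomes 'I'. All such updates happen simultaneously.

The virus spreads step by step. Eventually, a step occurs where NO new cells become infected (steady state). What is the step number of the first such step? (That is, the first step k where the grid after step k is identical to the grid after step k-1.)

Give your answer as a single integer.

Step 0 (initial): 2 infected
Step 1: +3 new -> 5 infected
Step 2: +6 new -> 11 infected
Step 3: +6 new -> 17 infected
Step 4: +8 new -> 25 infected
Step 5: +5 new -> 30 infected
Step 6: +2 new -> 32 infected
Step 7: +0 new -> 32 infected

Answer: 7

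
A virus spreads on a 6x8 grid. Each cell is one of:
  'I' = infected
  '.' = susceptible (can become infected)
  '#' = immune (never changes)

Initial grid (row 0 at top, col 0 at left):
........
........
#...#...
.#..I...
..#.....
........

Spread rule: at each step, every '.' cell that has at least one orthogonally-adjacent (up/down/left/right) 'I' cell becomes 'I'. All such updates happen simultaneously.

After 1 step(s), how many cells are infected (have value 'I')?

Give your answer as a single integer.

Answer: 4

Derivation:
Step 0 (initial): 1 infected
Step 1: +3 new -> 4 infected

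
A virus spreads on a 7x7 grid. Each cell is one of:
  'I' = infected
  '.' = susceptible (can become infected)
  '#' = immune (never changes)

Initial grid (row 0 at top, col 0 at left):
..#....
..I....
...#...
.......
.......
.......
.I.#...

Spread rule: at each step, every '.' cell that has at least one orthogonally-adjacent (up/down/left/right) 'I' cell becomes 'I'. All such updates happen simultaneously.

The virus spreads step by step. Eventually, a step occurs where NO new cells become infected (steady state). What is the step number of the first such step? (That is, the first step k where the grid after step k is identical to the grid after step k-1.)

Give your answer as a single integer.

Answer: 8

Derivation:
Step 0 (initial): 2 infected
Step 1: +6 new -> 8 infected
Step 2: +9 new -> 17 infected
Step 3: +10 new -> 27 infected
Step 4: +7 new -> 34 infected
Step 5: +6 new -> 40 infected
Step 6: +4 new -> 44 infected
Step 7: +2 new -> 46 infected
Step 8: +0 new -> 46 infected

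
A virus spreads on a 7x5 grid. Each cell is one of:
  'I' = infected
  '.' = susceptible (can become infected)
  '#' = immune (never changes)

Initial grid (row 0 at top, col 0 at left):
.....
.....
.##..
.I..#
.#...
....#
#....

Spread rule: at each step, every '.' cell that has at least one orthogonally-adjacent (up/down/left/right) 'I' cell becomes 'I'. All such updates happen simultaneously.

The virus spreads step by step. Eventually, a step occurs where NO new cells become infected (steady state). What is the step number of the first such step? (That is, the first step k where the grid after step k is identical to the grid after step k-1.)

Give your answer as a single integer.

Answer: 7

Derivation:
Step 0 (initial): 1 infected
Step 1: +2 new -> 3 infected
Step 2: +4 new -> 7 infected
Step 3: +5 new -> 12 infected
Step 4: +8 new -> 20 infected
Step 5: +6 new -> 26 infected
Step 6: +3 new -> 29 infected
Step 7: +0 new -> 29 infected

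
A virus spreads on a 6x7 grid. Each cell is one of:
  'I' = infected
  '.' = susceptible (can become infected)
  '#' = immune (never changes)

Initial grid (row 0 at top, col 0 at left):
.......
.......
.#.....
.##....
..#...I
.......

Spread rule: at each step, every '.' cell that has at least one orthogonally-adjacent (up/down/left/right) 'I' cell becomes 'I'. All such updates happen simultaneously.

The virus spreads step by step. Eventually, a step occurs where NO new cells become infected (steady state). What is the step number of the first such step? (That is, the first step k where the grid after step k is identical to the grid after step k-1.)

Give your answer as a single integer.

Step 0 (initial): 1 infected
Step 1: +3 new -> 4 infected
Step 2: +4 new -> 8 infected
Step 3: +5 new -> 13 infected
Step 4: +5 new -> 18 infected
Step 5: +4 new -> 22 infected
Step 6: +4 new -> 26 infected
Step 7: +4 new -> 30 infected
Step 8: +3 new -> 33 infected
Step 9: +3 new -> 36 infected
Step 10: +2 new -> 38 infected
Step 11: +0 new -> 38 infected

Answer: 11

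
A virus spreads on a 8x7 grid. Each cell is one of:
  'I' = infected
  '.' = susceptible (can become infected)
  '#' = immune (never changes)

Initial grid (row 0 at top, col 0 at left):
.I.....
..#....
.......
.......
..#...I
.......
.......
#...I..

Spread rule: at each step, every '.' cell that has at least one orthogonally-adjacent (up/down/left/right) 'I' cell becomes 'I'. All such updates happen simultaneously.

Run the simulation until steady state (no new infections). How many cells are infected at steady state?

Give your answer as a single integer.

Step 0 (initial): 3 infected
Step 1: +9 new -> 12 infected
Step 2: +13 new -> 25 infected
Step 3: +12 new -> 37 infected
Step 4: +12 new -> 49 infected
Step 5: +3 new -> 52 infected
Step 6: +1 new -> 53 infected
Step 7: +0 new -> 53 infected

Answer: 53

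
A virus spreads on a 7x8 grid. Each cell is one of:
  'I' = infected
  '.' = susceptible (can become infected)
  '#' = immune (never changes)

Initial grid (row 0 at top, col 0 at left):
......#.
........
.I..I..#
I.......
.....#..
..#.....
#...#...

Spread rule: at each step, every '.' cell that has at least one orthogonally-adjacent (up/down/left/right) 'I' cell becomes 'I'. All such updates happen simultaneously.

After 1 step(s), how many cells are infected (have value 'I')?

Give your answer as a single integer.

Step 0 (initial): 3 infected
Step 1: +9 new -> 12 infected

Answer: 12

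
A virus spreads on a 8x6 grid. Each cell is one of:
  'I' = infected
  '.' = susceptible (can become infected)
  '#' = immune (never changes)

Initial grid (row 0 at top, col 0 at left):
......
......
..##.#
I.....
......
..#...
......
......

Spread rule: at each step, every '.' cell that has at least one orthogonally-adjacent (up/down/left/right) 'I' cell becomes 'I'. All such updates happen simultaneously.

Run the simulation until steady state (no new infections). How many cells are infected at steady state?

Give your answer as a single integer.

Step 0 (initial): 1 infected
Step 1: +3 new -> 4 infected
Step 2: +5 new -> 9 infected
Step 3: +6 new -> 15 infected
Step 4: +6 new -> 21 infected
Step 5: +8 new -> 29 infected
Step 6: +6 new -> 35 infected
Step 7: +5 new -> 40 infected
Step 8: +3 new -> 43 infected
Step 9: +1 new -> 44 infected
Step 10: +0 new -> 44 infected

Answer: 44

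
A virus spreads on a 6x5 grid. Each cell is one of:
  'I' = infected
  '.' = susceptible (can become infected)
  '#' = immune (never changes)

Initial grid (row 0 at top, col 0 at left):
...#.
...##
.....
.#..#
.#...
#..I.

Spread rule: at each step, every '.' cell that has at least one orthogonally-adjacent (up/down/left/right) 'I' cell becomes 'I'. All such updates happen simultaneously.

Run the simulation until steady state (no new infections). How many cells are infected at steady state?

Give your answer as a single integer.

Step 0 (initial): 1 infected
Step 1: +3 new -> 4 infected
Step 2: +4 new -> 8 infected
Step 3: +2 new -> 10 infected
Step 4: +2 new -> 12 infected
Step 5: +2 new -> 14 infected
Step 6: +3 new -> 17 infected
Step 7: +3 new -> 20 infected
Step 8: +2 new -> 22 infected
Step 9: +0 new -> 22 infected

Answer: 22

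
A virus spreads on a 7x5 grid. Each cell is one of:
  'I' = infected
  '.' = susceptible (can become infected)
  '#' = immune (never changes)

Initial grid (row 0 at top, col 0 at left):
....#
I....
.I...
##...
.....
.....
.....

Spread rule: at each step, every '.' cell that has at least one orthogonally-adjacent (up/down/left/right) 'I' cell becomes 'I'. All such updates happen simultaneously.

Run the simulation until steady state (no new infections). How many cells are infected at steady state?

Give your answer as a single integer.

Step 0 (initial): 2 infected
Step 1: +4 new -> 6 infected
Step 2: +4 new -> 10 infected
Step 3: +5 new -> 15 infected
Step 4: +6 new -> 21 infected
Step 5: +5 new -> 26 infected
Step 6: +4 new -> 30 infected
Step 7: +2 new -> 32 infected
Step 8: +0 new -> 32 infected

Answer: 32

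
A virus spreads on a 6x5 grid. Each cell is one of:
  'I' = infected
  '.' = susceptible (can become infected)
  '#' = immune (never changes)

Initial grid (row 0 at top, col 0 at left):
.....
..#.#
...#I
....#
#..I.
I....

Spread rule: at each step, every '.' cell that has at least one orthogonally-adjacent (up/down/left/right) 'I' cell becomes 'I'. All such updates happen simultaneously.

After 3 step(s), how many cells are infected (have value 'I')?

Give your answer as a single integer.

Answer: 14

Derivation:
Step 0 (initial): 3 infected
Step 1: +5 new -> 8 infected
Step 2: +4 new -> 12 infected
Step 3: +2 new -> 14 infected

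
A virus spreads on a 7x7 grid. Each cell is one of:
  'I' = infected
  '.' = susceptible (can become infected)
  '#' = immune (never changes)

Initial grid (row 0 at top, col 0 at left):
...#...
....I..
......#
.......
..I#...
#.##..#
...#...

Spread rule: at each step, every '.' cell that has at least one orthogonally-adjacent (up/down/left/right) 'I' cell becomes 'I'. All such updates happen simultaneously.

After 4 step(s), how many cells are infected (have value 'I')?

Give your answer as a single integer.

Answer: 35

Derivation:
Step 0 (initial): 2 infected
Step 1: +6 new -> 8 infected
Step 2: +11 new -> 19 infected
Step 3: +8 new -> 27 infected
Step 4: +8 new -> 35 infected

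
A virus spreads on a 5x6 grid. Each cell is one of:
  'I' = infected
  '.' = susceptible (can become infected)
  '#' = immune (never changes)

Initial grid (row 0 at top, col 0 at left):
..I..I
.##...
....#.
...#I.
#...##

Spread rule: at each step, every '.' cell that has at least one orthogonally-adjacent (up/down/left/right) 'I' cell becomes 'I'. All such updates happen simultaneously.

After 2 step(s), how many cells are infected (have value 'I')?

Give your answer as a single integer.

Step 0 (initial): 3 infected
Step 1: +5 new -> 8 infected
Step 2: +4 new -> 12 infected

Answer: 12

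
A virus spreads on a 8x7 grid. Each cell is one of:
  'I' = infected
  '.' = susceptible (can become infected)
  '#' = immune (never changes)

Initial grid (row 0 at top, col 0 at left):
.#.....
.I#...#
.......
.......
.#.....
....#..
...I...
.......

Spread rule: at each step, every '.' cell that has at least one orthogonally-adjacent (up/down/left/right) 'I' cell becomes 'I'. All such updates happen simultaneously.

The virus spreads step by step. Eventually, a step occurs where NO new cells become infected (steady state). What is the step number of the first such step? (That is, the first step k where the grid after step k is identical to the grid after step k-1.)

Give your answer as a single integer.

Step 0 (initial): 2 infected
Step 1: +6 new -> 8 infected
Step 2: +10 new -> 18 infected
Step 3: +12 new -> 30 infected
Step 4: +9 new -> 39 infected
Step 5: +5 new -> 44 infected
Step 6: +5 new -> 49 infected
Step 7: +1 new -> 50 infected
Step 8: +1 new -> 51 infected
Step 9: +0 new -> 51 infected

Answer: 9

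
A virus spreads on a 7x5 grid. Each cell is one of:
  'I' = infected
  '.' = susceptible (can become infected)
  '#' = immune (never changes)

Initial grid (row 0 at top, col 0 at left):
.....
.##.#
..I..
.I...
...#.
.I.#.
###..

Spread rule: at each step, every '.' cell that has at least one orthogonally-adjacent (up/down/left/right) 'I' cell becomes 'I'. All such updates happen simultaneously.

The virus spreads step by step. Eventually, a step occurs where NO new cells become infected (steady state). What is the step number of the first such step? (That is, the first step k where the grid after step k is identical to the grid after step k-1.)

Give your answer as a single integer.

Step 0 (initial): 3 infected
Step 1: +7 new -> 10 infected
Step 2: +6 new -> 16 infected
Step 3: +3 new -> 19 infected
Step 4: +4 new -> 23 infected
Step 5: +2 new -> 25 infected
Step 6: +1 new -> 26 infected
Step 7: +1 new -> 27 infected
Step 8: +0 new -> 27 infected

Answer: 8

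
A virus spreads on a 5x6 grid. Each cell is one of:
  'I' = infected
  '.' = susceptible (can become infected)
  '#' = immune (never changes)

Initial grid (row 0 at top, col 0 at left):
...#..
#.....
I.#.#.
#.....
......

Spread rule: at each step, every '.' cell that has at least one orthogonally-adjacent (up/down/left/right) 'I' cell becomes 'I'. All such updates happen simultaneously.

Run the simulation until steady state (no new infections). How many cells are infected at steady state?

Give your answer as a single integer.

Answer: 25

Derivation:
Step 0 (initial): 1 infected
Step 1: +1 new -> 2 infected
Step 2: +2 new -> 4 infected
Step 3: +4 new -> 8 infected
Step 4: +6 new -> 14 infected
Step 5: +4 new -> 18 infected
Step 6: +4 new -> 22 infected
Step 7: +3 new -> 25 infected
Step 8: +0 new -> 25 infected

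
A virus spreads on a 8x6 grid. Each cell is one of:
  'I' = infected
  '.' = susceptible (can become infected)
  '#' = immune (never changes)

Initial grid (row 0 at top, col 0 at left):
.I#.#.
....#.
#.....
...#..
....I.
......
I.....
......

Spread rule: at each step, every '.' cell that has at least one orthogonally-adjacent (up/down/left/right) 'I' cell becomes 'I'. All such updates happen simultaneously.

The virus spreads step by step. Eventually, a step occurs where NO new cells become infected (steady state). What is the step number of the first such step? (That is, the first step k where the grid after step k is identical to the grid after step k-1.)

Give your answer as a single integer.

Answer: 6

Derivation:
Step 0 (initial): 3 infected
Step 1: +9 new -> 12 infected
Step 2: +13 new -> 25 infected
Step 3: +13 new -> 38 infected
Step 4: +4 new -> 42 infected
Step 5: +1 new -> 43 infected
Step 6: +0 new -> 43 infected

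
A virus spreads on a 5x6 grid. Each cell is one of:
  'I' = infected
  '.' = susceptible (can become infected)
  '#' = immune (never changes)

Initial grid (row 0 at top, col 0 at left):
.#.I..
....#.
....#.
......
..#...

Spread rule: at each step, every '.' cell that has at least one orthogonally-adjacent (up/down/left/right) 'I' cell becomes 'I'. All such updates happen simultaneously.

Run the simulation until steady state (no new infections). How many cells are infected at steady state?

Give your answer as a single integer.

Answer: 26

Derivation:
Step 0 (initial): 1 infected
Step 1: +3 new -> 4 infected
Step 2: +3 new -> 7 infected
Step 3: +4 new -> 11 infected
Step 4: +6 new -> 17 infected
Step 5: +5 new -> 22 infected
Step 6: +3 new -> 25 infected
Step 7: +1 new -> 26 infected
Step 8: +0 new -> 26 infected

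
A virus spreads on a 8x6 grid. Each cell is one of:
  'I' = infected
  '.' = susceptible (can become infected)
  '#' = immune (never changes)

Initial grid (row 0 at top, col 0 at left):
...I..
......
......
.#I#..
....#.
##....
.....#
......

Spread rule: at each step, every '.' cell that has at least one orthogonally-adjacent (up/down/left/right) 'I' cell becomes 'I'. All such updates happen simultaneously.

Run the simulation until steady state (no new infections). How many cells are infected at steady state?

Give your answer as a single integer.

Answer: 42

Derivation:
Step 0 (initial): 2 infected
Step 1: +5 new -> 7 infected
Step 2: +9 new -> 16 infected
Step 3: +8 new -> 24 infected
Step 4: +8 new -> 32 infected
Step 5: +6 new -> 38 infected
Step 6: +3 new -> 41 infected
Step 7: +1 new -> 42 infected
Step 8: +0 new -> 42 infected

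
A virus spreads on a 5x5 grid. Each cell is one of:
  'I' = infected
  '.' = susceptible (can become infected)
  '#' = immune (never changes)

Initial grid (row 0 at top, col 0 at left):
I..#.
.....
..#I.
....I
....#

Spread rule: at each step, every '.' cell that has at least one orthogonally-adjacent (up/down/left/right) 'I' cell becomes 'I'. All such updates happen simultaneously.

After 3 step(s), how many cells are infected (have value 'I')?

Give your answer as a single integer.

Step 0 (initial): 3 infected
Step 1: +5 new -> 8 infected
Step 2: +7 new -> 15 infected
Step 3: +5 new -> 20 infected

Answer: 20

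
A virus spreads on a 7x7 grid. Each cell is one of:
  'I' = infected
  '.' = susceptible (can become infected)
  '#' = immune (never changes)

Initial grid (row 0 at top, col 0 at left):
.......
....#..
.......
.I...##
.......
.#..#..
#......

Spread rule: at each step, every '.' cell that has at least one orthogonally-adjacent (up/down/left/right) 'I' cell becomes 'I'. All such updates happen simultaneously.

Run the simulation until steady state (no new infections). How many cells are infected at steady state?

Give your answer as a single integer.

Step 0 (initial): 1 infected
Step 1: +4 new -> 5 infected
Step 2: +6 new -> 11 infected
Step 3: +8 new -> 19 infected
Step 4: +7 new -> 26 infected
Step 5: +5 new -> 31 infected
Step 6: +6 new -> 37 infected
Step 7: +4 new -> 41 infected
Step 8: +2 new -> 43 infected
Step 9: +0 new -> 43 infected

Answer: 43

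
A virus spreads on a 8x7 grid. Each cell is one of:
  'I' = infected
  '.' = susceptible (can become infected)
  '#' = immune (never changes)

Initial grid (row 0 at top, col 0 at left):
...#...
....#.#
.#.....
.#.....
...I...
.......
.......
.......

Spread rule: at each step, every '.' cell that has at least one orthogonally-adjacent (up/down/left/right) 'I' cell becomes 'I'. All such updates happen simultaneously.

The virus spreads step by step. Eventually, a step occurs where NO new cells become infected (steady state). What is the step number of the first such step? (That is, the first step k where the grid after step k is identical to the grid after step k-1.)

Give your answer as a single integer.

Step 0 (initial): 1 infected
Step 1: +4 new -> 5 infected
Step 2: +8 new -> 13 infected
Step 3: +11 new -> 24 infected
Step 4: +10 new -> 34 infected
Step 5: +9 new -> 43 infected
Step 6: +5 new -> 48 infected
Step 7: +3 new -> 51 infected
Step 8: +0 new -> 51 infected

Answer: 8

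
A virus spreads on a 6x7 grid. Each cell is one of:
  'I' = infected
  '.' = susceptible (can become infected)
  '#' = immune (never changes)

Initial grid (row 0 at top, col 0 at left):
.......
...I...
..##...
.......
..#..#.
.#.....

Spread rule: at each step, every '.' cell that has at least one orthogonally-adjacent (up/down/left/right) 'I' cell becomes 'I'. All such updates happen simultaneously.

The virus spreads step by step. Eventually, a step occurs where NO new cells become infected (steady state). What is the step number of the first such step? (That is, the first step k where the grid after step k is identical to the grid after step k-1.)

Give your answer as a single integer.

Answer: 8

Derivation:
Step 0 (initial): 1 infected
Step 1: +3 new -> 4 infected
Step 2: +5 new -> 9 infected
Step 3: +7 new -> 16 infected
Step 4: +8 new -> 24 infected
Step 5: +6 new -> 30 infected
Step 6: +4 new -> 34 infected
Step 7: +3 new -> 37 infected
Step 8: +0 new -> 37 infected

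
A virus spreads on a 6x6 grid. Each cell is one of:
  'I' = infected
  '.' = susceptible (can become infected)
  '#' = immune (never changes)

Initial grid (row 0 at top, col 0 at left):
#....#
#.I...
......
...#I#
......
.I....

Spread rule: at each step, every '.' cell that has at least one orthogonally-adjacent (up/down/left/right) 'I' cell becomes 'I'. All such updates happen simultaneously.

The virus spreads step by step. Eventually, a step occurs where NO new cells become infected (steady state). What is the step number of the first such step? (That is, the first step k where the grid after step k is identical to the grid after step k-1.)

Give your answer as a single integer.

Answer: 4

Derivation:
Step 0 (initial): 3 infected
Step 1: +9 new -> 12 infected
Step 2: +14 new -> 26 infected
Step 3: +5 new -> 31 infected
Step 4: +0 new -> 31 infected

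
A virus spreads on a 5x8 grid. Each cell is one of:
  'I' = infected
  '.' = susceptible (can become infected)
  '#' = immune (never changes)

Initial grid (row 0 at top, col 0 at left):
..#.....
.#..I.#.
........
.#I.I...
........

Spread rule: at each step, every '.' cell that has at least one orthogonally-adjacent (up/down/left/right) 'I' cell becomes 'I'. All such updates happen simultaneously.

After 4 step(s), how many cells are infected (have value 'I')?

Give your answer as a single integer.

Answer: 33

Derivation:
Step 0 (initial): 3 infected
Step 1: +9 new -> 12 infected
Step 2: +10 new -> 22 infected
Step 3: +6 new -> 28 infected
Step 4: +5 new -> 33 infected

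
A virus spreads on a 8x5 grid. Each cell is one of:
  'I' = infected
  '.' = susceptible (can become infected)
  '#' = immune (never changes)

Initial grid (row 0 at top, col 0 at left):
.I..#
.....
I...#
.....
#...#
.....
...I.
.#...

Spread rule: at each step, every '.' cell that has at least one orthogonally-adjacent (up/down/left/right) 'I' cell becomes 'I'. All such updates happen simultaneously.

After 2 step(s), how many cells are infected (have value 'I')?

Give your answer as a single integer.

Answer: 23

Derivation:
Step 0 (initial): 3 infected
Step 1: +10 new -> 13 infected
Step 2: +10 new -> 23 infected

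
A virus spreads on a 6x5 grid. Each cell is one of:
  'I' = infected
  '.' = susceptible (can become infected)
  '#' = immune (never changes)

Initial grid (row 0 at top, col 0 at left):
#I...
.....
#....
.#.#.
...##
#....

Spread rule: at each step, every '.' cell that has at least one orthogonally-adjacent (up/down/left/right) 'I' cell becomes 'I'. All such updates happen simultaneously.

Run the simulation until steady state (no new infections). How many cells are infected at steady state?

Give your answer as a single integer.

Answer: 23

Derivation:
Step 0 (initial): 1 infected
Step 1: +2 new -> 3 infected
Step 2: +4 new -> 7 infected
Step 3: +3 new -> 10 infected
Step 4: +3 new -> 13 infected
Step 5: +2 new -> 15 infected
Step 6: +3 new -> 18 infected
Step 7: +3 new -> 21 infected
Step 8: +2 new -> 23 infected
Step 9: +0 new -> 23 infected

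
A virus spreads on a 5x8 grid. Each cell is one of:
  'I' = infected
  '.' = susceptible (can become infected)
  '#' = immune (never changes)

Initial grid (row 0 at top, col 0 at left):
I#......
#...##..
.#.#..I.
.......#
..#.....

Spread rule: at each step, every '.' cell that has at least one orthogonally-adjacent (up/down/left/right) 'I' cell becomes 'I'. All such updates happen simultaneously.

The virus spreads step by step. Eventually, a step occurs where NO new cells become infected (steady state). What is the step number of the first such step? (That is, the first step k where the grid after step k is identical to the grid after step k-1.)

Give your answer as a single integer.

Step 0 (initial): 2 infected
Step 1: +4 new -> 6 infected
Step 2: +5 new -> 11 infected
Step 3: +5 new -> 16 infected
Step 4: +3 new -> 19 infected
Step 5: +3 new -> 22 infected
Step 6: +4 new -> 26 infected
Step 7: +3 new -> 29 infected
Step 8: +3 new -> 32 infected
Step 9: +0 new -> 32 infected

Answer: 9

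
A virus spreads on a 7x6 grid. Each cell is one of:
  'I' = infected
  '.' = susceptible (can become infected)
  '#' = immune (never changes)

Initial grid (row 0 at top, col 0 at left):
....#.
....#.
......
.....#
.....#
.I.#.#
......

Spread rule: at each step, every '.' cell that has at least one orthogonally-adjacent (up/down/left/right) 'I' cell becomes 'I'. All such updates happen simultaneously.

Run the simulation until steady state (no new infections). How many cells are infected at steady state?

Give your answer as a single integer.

Answer: 36

Derivation:
Step 0 (initial): 1 infected
Step 1: +4 new -> 5 infected
Step 2: +5 new -> 10 infected
Step 3: +5 new -> 15 infected
Step 4: +6 new -> 21 infected
Step 5: +7 new -> 28 infected
Step 6: +4 new -> 32 infected
Step 7: +2 new -> 34 infected
Step 8: +1 new -> 35 infected
Step 9: +1 new -> 36 infected
Step 10: +0 new -> 36 infected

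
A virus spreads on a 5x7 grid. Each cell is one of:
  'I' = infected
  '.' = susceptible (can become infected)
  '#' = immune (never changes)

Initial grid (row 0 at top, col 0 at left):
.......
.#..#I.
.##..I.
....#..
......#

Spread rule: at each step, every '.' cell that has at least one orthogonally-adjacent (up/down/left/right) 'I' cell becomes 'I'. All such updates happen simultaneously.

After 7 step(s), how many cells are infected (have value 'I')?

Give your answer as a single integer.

Answer: 29

Derivation:
Step 0 (initial): 2 infected
Step 1: +5 new -> 7 infected
Step 2: +5 new -> 12 infected
Step 3: +4 new -> 16 infected
Step 4: +4 new -> 20 infected
Step 5: +3 new -> 23 infected
Step 6: +3 new -> 26 infected
Step 7: +3 new -> 29 infected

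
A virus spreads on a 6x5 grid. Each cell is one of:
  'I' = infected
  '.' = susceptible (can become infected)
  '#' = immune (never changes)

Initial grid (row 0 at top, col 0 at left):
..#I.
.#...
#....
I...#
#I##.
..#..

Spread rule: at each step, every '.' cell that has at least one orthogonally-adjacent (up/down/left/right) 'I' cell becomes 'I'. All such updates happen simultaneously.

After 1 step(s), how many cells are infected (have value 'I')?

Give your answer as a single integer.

Answer: 7

Derivation:
Step 0 (initial): 3 infected
Step 1: +4 new -> 7 infected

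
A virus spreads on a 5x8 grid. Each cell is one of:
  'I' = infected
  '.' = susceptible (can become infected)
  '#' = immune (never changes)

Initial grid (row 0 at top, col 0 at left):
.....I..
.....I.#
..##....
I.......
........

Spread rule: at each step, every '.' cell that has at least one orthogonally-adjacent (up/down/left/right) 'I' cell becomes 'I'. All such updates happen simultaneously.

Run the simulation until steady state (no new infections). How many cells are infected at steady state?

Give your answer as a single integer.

Answer: 37

Derivation:
Step 0 (initial): 3 infected
Step 1: +8 new -> 11 infected
Step 2: +10 new -> 21 infected
Step 3: +10 new -> 31 infected
Step 4: +5 new -> 36 infected
Step 5: +1 new -> 37 infected
Step 6: +0 new -> 37 infected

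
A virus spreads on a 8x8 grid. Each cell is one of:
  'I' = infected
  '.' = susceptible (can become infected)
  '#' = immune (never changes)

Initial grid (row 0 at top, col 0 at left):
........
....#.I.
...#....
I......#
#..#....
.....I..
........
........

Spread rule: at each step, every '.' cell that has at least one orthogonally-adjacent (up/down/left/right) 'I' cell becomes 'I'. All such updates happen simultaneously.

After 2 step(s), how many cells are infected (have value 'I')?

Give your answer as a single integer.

Answer: 30

Derivation:
Step 0 (initial): 3 infected
Step 1: +10 new -> 13 infected
Step 2: +17 new -> 30 infected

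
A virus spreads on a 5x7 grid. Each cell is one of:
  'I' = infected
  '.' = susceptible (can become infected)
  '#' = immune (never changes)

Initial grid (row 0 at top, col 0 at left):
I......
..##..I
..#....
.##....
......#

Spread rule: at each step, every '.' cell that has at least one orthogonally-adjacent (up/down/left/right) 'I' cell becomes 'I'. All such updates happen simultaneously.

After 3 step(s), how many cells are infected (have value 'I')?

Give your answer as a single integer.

Step 0 (initial): 2 infected
Step 1: +5 new -> 7 infected
Step 2: +7 new -> 14 infected
Step 3: +6 new -> 20 infected

Answer: 20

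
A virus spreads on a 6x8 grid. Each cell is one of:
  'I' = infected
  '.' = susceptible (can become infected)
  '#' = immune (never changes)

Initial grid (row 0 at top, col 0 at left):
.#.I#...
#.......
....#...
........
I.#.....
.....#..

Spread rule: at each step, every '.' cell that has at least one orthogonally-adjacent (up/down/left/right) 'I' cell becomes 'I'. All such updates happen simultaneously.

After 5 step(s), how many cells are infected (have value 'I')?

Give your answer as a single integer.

Answer: 32

Derivation:
Step 0 (initial): 2 infected
Step 1: +5 new -> 7 infected
Step 2: +6 new -> 13 infected
Step 3: +7 new -> 20 infected
Step 4: +6 new -> 26 infected
Step 5: +6 new -> 32 infected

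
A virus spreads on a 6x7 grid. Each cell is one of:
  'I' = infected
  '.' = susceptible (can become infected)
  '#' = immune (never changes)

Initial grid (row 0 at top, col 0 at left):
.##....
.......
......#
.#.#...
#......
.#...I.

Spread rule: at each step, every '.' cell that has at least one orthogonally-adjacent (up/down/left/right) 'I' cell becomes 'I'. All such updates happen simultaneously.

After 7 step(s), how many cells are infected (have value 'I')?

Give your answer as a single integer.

Step 0 (initial): 1 infected
Step 1: +3 new -> 4 infected
Step 2: +4 new -> 8 infected
Step 3: +5 new -> 13 infected
Step 4: +3 new -> 16 infected
Step 5: +6 new -> 22 infected
Step 6: +4 new -> 26 infected
Step 7: +3 new -> 29 infected

Answer: 29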